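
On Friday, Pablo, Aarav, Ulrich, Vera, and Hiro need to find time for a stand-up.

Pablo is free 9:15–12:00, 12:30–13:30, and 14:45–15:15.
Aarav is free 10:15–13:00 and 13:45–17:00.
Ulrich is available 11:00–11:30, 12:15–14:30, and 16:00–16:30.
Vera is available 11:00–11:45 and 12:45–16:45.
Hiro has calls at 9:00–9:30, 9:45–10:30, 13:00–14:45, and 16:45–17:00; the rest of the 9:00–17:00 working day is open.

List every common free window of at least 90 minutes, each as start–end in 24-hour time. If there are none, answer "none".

Hiro free within 09:00–17:00: 09:30–09:45, 10:30–13:00, 14:45–16:45.
Pablo ∩ Aarav: 10:15–12:00, 12:30–13:00, 14:45–15:15.
Pablo ∩ Aarav ∩ Ulrich: 11:00–11:30, 12:30–13:00.
Pablo ∩ Aarav ∩ Ulrich ∩ Vera: 11:00–11:30, 12:45–13:00.
Pablo ∩ Aarav ∩ Ulrich ∩ Vera ∩ Hiro: 11:00–11:30, 12:45–13:00.
Windows ≥ 90 min: (none).

none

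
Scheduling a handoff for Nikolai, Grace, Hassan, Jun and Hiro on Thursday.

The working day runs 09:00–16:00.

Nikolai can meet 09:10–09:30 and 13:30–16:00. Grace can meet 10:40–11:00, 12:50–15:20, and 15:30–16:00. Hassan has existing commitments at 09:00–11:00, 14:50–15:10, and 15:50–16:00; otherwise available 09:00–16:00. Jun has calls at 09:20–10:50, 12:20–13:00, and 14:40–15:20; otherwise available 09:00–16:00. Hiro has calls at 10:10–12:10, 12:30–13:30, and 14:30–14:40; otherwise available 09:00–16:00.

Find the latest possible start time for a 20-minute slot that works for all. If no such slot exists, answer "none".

Hassan free within 09:00–16:00: 11:00–14:50, 15:10–15:50.
Jun free within 09:00–16:00: 09:00–09:20, 10:50–12:20, 13:00–14:40, 15:20–16:00.
Hiro free within 09:00–16:00: 09:00–10:10, 12:10–12:30, 13:30–14:30, 14:40–16:00.
Nikolai ∩ Grace: 13:30–15:20, 15:30–16:00.
Nikolai ∩ Grace ∩ Hassan: 13:30–14:50, 15:10–15:20, 15:30–15:50.
Nikolai ∩ Grace ∩ Hassan ∩ Jun: 13:30–14:40, 15:30–15:50.
Nikolai ∩ Grace ∩ Hassan ∩ Jun ∩ Hiro: 13:30–14:30, 15:30–15:50.
Windows ≥ 20 min: 13:30–14:30, 15:30–15:50.
Latest start in the last window 15:30–15:50 is 15:50 − 20 min = 15:30.

15:30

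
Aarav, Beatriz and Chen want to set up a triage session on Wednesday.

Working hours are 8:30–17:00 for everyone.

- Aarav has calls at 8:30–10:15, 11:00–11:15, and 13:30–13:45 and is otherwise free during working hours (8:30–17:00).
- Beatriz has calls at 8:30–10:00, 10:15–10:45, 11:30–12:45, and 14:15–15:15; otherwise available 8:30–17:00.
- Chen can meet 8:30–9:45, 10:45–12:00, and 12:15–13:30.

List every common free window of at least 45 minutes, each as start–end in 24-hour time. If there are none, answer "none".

12:45–13:30

Aarav free within 08:30–17:00: 10:15–11:00, 11:15–13:30, 13:45–17:00.
Beatriz free within 08:30–17:00: 10:00–10:15, 10:45–11:30, 12:45–14:15, 15:15–17:00.
Aarav ∩ Beatriz: 10:45–11:00, 11:15–11:30, 12:45–13:30, 13:45–14:15, 15:15–17:00.
Aarav ∩ Beatriz ∩ Chen: 10:45–11:00, 11:15–11:30, 12:45–13:30.
Windows ≥ 45 min: 12:45–13:30.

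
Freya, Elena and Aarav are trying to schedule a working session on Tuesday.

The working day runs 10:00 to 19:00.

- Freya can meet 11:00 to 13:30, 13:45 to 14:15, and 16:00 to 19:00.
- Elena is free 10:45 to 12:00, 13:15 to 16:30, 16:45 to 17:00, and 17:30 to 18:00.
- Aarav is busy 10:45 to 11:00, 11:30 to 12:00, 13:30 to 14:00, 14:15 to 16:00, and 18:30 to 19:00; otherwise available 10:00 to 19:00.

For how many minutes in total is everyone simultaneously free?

135 minutes

Aarav free within 10:00–19:00: 10:00–10:45, 11:00–11:30, 12:00–13:30, 14:00–14:15, 16:00–18:30.
Freya ∩ Elena: 11:00–12:00, 13:15–13:30, 13:45–14:15, 16:00–16:30, 16:45–17:00, 17:30–18:00.
Freya ∩ Elena ∩ Aarav: 11:00–11:30, 13:15–13:30, 14:00–14:15, 16:00–16:30, 16:45–17:00, 17:30–18:00.
Total common minutes: 30 + 15 + 15 + 30 + 15 + 30 = 135.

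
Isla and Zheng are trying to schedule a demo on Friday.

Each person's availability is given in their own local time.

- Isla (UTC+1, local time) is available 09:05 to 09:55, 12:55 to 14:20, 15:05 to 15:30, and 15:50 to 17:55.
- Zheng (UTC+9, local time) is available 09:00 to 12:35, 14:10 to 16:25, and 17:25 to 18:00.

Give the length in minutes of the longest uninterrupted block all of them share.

Isla → UTC: 08:05–08:55, 11:55–13:20, 14:05–14:30, 14:50–16:55.
Zheng → UTC: 00:00–03:35, 05:10–07:25, 08:25–09:00.
Isla ∩ Zheng: 08:25–08:55.
Single common window of 30 minutes.

30 minutes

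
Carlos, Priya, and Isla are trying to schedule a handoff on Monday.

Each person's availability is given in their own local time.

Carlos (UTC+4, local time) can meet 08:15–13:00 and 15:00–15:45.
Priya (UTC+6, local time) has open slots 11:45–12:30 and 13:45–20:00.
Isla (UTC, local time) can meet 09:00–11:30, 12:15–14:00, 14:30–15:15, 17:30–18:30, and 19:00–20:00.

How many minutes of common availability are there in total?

Carlos → UTC: 04:15–09:00, 11:00–11:45.
Priya → UTC: 05:45–06:30, 07:45–14:00.
Isla → UTC: 09:00–11:30, 12:15–14:00, 14:30–15:15, 17:30–18:30, 19:00–20:00.
Carlos ∩ Priya: 05:45–06:30, 07:45–09:00, 11:00–11:45.
Carlos ∩ Priya ∩ Isla: 11:00–11:30.
Total common minutes: 30.

30 minutes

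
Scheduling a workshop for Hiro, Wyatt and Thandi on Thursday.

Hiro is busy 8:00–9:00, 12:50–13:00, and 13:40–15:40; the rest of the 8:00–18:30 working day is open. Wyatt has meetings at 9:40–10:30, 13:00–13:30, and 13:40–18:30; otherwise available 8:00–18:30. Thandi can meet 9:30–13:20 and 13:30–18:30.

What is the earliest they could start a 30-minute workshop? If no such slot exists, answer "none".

Hiro free within 08:00–18:30: 09:00–12:50, 13:00–13:40, 15:40–18:30.
Wyatt free within 08:00–18:30: 08:00–09:40, 10:30–13:00, 13:30–13:40.
Hiro ∩ Wyatt: 09:00–09:40, 10:30–12:50, 13:30–13:40.
Hiro ∩ Wyatt ∩ Thandi: 09:30–09:40, 10:30–12:50, 13:30–13:40.
Windows ≥ 30 min: 10:30–12:50.
Earliest such window starts at 10:30.

10:30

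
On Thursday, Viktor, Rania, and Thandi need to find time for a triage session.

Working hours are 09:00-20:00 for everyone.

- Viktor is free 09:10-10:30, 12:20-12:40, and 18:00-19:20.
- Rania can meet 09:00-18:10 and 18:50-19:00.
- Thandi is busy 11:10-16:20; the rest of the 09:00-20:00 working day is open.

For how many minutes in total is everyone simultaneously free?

100 minutes

Thandi free within 09:00–20:00: 09:00–11:10, 16:20–20:00.
Viktor ∩ Rania: 09:10–10:30, 12:20–12:40, 18:00–18:10, 18:50–19:00.
Viktor ∩ Rania ∩ Thandi: 09:10–10:30, 18:00–18:10, 18:50–19:00.
Total common minutes: 80 + 10 + 10 = 100.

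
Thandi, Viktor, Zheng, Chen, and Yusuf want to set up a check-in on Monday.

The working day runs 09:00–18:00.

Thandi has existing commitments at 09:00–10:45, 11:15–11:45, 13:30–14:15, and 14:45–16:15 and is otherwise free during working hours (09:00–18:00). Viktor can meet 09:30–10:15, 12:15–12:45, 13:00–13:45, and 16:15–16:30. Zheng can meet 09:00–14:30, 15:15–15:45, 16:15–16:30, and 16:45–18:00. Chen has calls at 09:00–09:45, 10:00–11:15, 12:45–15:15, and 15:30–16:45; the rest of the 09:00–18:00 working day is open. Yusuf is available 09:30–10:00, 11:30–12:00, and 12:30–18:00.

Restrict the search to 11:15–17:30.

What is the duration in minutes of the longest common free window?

Thandi free within 09:00–18:00: 10:45–11:15, 11:45–13:30, 14:15–14:45, 16:15–18:00.
Chen free within 09:00–18:00: 09:45–10:00, 11:15–12:45, 15:15–15:30, 16:45–18:00.
Thandi ∩ Viktor: 12:15–12:45, 13:00–13:30, 16:15–16:30.
Thandi ∩ Viktor ∩ Zheng: 12:15–12:45, 13:00–13:30, 16:15–16:30.
Thandi ∩ Viktor ∩ Zheng ∩ Chen: 12:15–12:45.
Thandi ∩ Viktor ∩ Zheng ∩ Chen ∩ Yusuf: 12:30–12:45.
Restricted to 11:15–17:30: 12:30–12:45.
Single common window of 15 minutes.

15 minutes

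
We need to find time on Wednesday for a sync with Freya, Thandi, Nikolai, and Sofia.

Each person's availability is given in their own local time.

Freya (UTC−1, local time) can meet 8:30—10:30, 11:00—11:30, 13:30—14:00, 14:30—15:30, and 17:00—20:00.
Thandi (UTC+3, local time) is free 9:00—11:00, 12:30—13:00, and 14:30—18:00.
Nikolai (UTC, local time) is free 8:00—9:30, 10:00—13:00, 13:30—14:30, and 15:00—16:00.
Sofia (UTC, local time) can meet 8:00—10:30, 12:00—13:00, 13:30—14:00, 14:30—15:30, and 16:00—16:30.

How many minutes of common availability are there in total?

30 minutes

Freya → UTC: 09:30–11:30, 12:00–12:30, 14:30–15:00, 15:30–16:30, 18:00–21:00.
Thandi → UTC: 06:00–08:00, 09:30–10:00, 11:30–15:00.
Nikolai → UTC: 08:00–09:30, 10:00–13:00, 13:30–14:30, 15:00–16:00.
Sofia → UTC: 08:00–10:30, 12:00–13:00, 13:30–14:00, 14:30–15:30, 16:00–16:30.
Freya ∩ Thandi: 09:30–10:00, 12:00–12:30, 14:30–15:00.
Freya ∩ Thandi ∩ Nikolai: 12:00–12:30.
Freya ∩ Thandi ∩ Nikolai ∩ Sofia: 12:00–12:30.
Total common minutes: 30.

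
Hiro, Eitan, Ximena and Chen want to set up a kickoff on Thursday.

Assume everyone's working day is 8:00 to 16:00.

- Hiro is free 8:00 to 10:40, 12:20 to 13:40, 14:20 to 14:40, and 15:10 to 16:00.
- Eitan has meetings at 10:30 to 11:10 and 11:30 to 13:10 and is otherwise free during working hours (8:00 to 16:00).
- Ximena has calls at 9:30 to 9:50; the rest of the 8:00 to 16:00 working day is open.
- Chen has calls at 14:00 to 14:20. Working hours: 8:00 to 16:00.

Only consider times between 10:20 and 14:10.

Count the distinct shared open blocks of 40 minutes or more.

Eitan free within 08:00–16:00: 08:00–10:30, 11:10–11:30, 13:10–16:00.
Ximena free within 08:00–16:00: 08:00–09:30, 09:50–16:00.
Chen free within 08:00–16:00: 08:00–14:00, 14:20–16:00.
Hiro ∩ Eitan: 08:00–10:30, 13:10–13:40, 14:20–14:40, 15:10–16:00.
Hiro ∩ Eitan ∩ Ximena: 08:00–09:30, 09:50–10:30, 13:10–13:40, 14:20–14:40, 15:10–16:00.
Hiro ∩ Eitan ∩ Ximena ∩ Chen: 08:00–09:30, 09:50–10:30, 13:10–13:40, 14:20–14:40, 15:10–16:00.
Restricted to 10:20–14:10: 10:20–10:30, 13:10–13:40.
Windows ≥ 40 min: (none).
That's 0 windows.

0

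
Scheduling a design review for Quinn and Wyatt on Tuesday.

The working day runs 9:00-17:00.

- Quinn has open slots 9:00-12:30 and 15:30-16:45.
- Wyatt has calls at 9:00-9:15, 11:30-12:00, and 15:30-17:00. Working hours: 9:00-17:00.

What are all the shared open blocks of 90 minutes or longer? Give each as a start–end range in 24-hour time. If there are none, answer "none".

09:15–11:30

Wyatt free within 09:00–17:00: 09:15–11:30, 12:00–15:30.
Quinn ∩ Wyatt: 09:15–11:30, 12:00–12:30.
Windows ≥ 90 min: 09:15–11:30.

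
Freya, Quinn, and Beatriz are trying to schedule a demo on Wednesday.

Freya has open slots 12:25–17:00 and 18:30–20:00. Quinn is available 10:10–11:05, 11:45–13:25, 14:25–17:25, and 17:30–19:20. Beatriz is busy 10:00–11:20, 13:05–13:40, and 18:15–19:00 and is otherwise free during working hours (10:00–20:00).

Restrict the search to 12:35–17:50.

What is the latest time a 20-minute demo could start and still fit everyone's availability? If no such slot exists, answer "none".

16:40

Beatriz free within 10:00–20:00: 11:20–13:05, 13:40–18:15, 19:00–20:00.
Freya ∩ Quinn: 12:25–13:25, 14:25–17:00, 18:30–19:20.
Freya ∩ Quinn ∩ Beatriz: 12:25–13:05, 14:25–17:00, 19:00–19:20.
Restricted to 12:35–17:50: 12:35–13:05, 14:25–17:00.
Windows ≥ 20 min: 12:35–13:05, 14:25–17:00.
Latest start in the last window 14:25–17:00 is 17:00 − 20 min = 16:40.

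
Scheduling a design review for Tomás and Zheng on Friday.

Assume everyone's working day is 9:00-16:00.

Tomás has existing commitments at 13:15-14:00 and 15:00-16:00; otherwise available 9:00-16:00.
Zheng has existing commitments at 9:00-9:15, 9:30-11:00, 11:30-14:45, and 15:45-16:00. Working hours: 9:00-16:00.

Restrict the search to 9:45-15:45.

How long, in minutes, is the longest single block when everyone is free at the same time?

Tomás free within 09:00–16:00: 09:00–13:15, 14:00–15:00.
Zheng free within 09:00–16:00: 09:15–09:30, 11:00–11:30, 14:45–15:45.
Tomás ∩ Zheng: 09:15–09:30, 11:00–11:30, 14:45–15:00.
Restricted to 09:45–15:45: 11:00–11:30, 14:45–15:00.
Common window lengths: 30, 15 min; longest is 30.

30 minutes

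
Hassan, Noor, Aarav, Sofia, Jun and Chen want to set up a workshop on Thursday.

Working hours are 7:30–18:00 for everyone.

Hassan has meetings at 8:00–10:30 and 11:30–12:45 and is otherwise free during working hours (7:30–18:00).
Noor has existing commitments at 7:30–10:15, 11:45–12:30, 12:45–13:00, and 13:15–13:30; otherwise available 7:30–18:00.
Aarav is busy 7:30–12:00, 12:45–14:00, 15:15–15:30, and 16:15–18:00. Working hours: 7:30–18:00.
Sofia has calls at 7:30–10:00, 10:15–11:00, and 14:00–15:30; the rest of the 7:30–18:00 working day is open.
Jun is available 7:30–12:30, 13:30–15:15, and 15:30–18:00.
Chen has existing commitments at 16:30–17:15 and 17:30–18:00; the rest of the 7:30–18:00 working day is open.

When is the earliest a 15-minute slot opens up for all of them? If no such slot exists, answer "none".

Hassan free within 07:30–18:00: 07:30–08:00, 10:30–11:30, 12:45–18:00.
Noor free within 07:30–18:00: 10:15–11:45, 12:30–12:45, 13:00–13:15, 13:30–18:00.
Aarav free within 07:30–18:00: 12:00–12:45, 14:00–15:15, 15:30–16:15.
Sofia free within 07:30–18:00: 10:00–10:15, 11:00–14:00, 15:30–18:00.
Chen free within 07:30–18:00: 07:30–16:30, 17:15–17:30.
Hassan ∩ Noor: 10:30–11:30, 13:00–13:15, 13:30–18:00.
Hassan ∩ Noor ∩ Aarav: 14:00–15:15, 15:30–16:15.
Hassan ∩ Noor ∩ Aarav ∩ Sofia: 15:30–16:15.
Hassan ∩ Noor ∩ Aarav ∩ Sofia ∩ Jun: 15:30–16:15.
Hassan ∩ Noor ∩ Aarav ∩ Sofia ∩ Jun ∩ Chen: 15:30–16:15.
Windows ≥ 15 min: 15:30–16:15.
Earliest such window starts at 15:30.

15:30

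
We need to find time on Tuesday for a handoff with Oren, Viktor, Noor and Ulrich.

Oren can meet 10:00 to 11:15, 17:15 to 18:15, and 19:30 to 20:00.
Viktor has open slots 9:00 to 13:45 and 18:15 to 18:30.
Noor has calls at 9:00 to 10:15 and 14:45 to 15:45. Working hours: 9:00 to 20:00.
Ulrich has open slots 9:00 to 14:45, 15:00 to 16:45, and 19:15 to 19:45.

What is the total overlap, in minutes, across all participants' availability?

Noor free within 09:00–20:00: 10:15–14:45, 15:45–20:00.
Oren ∩ Viktor: 10:00–11:15.
Oren ∩ Viktor ∩ Noor: 10:15–11:15.
Oren ∩ Viktor ∩ Noor ∩ Ulrich: 10:15–11:15.
Total common minutes: 60.

60 minutes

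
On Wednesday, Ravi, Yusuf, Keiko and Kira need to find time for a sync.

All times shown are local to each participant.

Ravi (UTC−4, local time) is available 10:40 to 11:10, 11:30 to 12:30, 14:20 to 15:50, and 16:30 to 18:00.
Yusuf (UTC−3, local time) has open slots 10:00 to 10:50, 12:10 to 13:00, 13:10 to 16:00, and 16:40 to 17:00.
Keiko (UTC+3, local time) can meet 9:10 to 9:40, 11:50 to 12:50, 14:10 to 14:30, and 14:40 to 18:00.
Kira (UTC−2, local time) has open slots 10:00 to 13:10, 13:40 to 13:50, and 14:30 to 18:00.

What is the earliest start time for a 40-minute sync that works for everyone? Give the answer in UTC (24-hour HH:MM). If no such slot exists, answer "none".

none

Ravi → UTC: 14:40–15:10, 15:30–16:30, 18:20–19:50, 20:30–22:00.
Yusuf → UTC: 13:00–13:50, 15:10–16:00, 16:10–19:00, 19:40–20:00.
Keiko → UTC: 06:10–06:40, 08:50–09:50, 11:10–11:30, 11:40–15:00.
Kira → UTC: 12:00–15:10, 15:40–15:50, 16:30–20:00.
Ravi ∩ Yusuf: 15:30–16:00, 16:10–16:30, 18:20–19:00, 19:40–19:50.
Ravi ∩ Yusuf ∩ Keiko: (none).
Ravi ∩ Yusuf ∩ Keiko ∩ Kira: (none).
Windows ≥ 40 min: (none).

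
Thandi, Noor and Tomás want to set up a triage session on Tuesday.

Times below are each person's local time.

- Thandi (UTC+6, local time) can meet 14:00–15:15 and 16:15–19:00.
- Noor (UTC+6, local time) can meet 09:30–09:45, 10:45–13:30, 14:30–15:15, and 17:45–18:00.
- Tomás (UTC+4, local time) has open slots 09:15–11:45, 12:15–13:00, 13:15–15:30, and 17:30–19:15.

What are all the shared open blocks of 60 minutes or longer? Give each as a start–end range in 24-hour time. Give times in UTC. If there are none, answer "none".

Thandi → UTC: 08:00–09:15, 10:15–13:00.
Noor → UTC: 03:30–03:45, 04:45–07:30, 08:30–09:15, 11:45–12:00.
Tomás → UTC: 05:15–07:45, 08:15–09:00, 09:15–11:30, 13:30–15:15.
Thandi ∩ Noor: 08:30–09:15, 11:45–12:00.
Thandi ∩ Noor ∩ Tomás: 08:30–09:00.
Windows ≥ 60 min: (none).

none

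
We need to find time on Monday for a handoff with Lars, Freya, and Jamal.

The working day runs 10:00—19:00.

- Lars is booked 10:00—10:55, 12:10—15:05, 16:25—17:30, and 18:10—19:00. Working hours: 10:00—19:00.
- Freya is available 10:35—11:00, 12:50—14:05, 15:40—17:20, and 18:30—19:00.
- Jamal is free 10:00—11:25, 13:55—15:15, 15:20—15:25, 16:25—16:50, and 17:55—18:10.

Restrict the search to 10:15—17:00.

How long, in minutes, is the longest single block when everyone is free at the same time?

Lars free within 10:00–19:00: 10:55–12:10, 15:05–16:25, 17:30–18:10.
Lars ∩ Freya: 10:55–11:00, 15:40–16:25.
Lars ∩ Freya ∩ Jamal: 10:55–11:00.
Restricted to 10:15–17:00: 10:55–11:00.
Single common window of 5 minutes.

5 minutes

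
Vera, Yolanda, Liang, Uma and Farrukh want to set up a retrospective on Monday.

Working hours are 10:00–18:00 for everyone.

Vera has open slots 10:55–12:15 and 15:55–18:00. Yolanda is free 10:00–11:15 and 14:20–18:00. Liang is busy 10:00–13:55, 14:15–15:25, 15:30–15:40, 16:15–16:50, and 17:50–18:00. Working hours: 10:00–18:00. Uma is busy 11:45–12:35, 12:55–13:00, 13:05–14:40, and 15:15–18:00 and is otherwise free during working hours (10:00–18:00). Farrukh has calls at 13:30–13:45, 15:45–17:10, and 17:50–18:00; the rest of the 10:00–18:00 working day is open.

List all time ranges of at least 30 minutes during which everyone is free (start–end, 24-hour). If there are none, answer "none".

none

Liang free within 10:00–18:00: 13:55–14:15, 15:25–15:30, 15:40–16:15, 16:50–17:50.
Uma free within 10:00–18:00: 10:00–11:45, 12:35–12:55, 13:00–13:05, 14:40–15:15.
Farrukh free within 10:00–18:00: 10:00–13:30, 13:45–15:45, 17:10–17:50.
Vera ∩ Yolanda: 10:55–11:15, 15:55–18:00.
Vera ∩ Yolanda ∩ Liang: 15:55–16:15, 16:50–17:50.
Vera ∩ Yolanda ∩ Liang ∩ Uma: (none).
Vera ∩ Yolanda ∩ Liang ∩ Uma ∩ Farrukh: (none).
Windows ≥ 30 min: (none).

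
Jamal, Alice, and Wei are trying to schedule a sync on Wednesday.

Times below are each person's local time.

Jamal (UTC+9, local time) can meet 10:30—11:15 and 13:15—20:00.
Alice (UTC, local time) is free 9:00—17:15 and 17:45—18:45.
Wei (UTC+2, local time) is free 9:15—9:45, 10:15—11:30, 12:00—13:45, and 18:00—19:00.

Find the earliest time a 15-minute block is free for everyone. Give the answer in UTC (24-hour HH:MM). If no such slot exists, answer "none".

09:00

Jamal → UTC: 01:30–02:15, 04:15–11:00.
Alice → UTC: 09:00–17:15, 17:45–18:45.
Wei → UTC: 07:15–07:45, 08:15–09:30, 10:00–11:45, 16:00–17:00.
Jamal ∩ Alice: 09:00–11:00.
Jamal ∩ Alice ∩ Wei: 09:00–09:30, 10:00–11:00.
Windows ≥ 15 min: 09:00–09:30, 10:00–11:00.
Earliest such window starts at 09:00.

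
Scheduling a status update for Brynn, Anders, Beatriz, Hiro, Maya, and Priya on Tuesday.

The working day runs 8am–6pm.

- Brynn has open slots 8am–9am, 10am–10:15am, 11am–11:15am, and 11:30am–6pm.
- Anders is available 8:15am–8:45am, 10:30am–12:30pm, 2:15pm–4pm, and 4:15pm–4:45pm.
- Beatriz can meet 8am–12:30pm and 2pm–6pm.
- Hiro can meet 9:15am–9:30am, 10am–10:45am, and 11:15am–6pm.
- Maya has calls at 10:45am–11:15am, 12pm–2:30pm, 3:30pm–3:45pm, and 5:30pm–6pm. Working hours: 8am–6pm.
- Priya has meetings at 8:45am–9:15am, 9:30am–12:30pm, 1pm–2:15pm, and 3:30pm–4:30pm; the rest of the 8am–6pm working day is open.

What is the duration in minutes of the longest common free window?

60 minutes

Maya free within 08:00–18:00: 08:00–10:45, 11:15–12:00, 14:30–15:30, 15:45–17:30.
Priya free within 08:00–18:00: 08:00–08:45, 09:15–09:30, 12:30–13:00, 14:15–15:30, 16:30–18:00.
Brynn ∩ Anders: 08:15–08:45, 11:00–11:15, 11:30–12:30, 14:15–16:00, 16:15–16:45.
Brynn ∩ Anders ∩ Beatriz: 08:15–08:45, 11:00–11:15, 11:30–12:30, 14:15–16:00, 16:15–16:45.
Brynn ∩ Anders ∩ Beatriz ∩ Hiro: 11:30–12:30, 14:15–16:00, 16:15–16:45.
Brynn ∩ Anders ∩ Beatriz ∩ Hiro ∩ Maya: 11:30–12:00, 14:30–15:30, 15:45–16:00, 16:15–16:45.
Brynn ∩ Anders ∩ Beatriz ∩ Hiro ∩ Maya ∩ Priya: 14:30–15:30, 16:30–16:45.
Common window lengths: 60, 15 min; longest is 60.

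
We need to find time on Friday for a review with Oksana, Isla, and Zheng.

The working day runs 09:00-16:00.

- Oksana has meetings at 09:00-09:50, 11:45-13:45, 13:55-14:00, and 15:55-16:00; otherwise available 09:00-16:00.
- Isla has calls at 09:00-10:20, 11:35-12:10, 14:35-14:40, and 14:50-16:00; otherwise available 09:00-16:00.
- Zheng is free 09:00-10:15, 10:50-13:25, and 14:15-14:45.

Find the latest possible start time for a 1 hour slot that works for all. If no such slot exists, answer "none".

Oksana free within 09:00–16:00: 09:50–11:45, 13:45–13:55, 14:00–15:55.
Isla free within 09:00–16:00: 10:20–11:35, 12:10–14:35, 14:40–14:50.
Oksana ∩ Isla: 10:20–11:35, 13:45–13:55, 14:00–14:35, 14:40–14:50.
Oksana ∩ Isla ∩ Zheng: 10:50–11:35, 14:15–14:35, 14:40–14:45.
Windows ≥ 60 min: (none).

none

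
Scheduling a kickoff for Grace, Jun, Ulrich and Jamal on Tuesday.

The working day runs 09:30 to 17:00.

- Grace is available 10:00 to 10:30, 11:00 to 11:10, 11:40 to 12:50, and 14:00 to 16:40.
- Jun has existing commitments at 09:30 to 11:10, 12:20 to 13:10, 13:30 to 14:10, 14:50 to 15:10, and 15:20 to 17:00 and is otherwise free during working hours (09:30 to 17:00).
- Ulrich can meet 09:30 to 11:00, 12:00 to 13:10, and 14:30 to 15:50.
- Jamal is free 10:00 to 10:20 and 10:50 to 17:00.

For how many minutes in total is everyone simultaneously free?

Jun free within 09:30–17:00: 11:10–12:20, 13:10–13:30, 14:10–14:50, 15:10–15:20.
Grace ∩ Jun: 11:40–12:20, 14:10–14:50, 15:10–15:20.
Grace ∩ Jun ∩ Ulrich: 12:00–12:20, 14:30–14:50, 15:10–15:20.
Grace ∩ Jun ∩ Ulrich ∩ Jamal: 12:00–12:20, 14:30–14:50, 15:10–15:20.
Total common minutes: 20 + 20 + 10 = 50.

50 minutes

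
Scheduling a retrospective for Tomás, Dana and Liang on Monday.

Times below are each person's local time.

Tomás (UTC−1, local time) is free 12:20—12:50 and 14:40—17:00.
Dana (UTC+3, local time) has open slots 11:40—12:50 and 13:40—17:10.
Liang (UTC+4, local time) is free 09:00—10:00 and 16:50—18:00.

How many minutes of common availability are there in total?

Tomás → UTC: 13:20–13:50, 15:40–18:00.
Dana → UTC: 08:40–09:50, 10:40–14:10.
Liang → UTC: 05:00–06:00, 12:50–14:00.
Tomás ∩ Dana: 13:20–13:50.
Tomás ∩ Dana ∩ Liang: 13:20–13:50.
Total common minutes: 30.

30 minutes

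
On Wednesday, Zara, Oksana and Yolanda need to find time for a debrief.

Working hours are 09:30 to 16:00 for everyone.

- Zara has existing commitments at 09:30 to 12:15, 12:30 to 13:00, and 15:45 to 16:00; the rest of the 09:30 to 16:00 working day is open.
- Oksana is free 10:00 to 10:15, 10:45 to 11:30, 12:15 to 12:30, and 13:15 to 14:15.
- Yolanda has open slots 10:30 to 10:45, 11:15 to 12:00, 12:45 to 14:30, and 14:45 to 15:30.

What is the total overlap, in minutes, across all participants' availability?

60 minutes

Zara free within 09:30–16:00: 12:15–12:30, 13:00–15:45.
Zara ∩ Oksana: 12:15–12:30, 13:15–14:15.
Zara ∩ Oksana ∩ Yolanda: 13:15–14:15.
Total common minutes: 60.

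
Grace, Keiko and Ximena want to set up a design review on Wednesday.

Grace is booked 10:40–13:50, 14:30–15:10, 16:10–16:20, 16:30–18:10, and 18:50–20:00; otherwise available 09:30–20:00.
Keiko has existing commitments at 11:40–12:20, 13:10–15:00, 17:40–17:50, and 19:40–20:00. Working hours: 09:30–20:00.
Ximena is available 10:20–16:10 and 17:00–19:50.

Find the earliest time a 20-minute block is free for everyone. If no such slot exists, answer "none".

Grace free within 09:30–20:00: 09:30–10:40, 13:50–14:30, 15:10–16:10, 16:20–16:30, 18:10–18:50.
Keiko free within 09:30–20:00: 09:30–11:40, 12:20–13:10, 15:00–17:40, 17:50–19:40.
Grace ∩ Keiko: 09:30–10:40, 15:10–16:10, 16:20–16:30, 18:10–18:50.
Grace ∩ Keiko ∩ Ximena: 10:20–10:40, 15:10–16:10, 18:10–18:50.
Windows ≥ 20 min: 10:20–10:40, 15:10–16:10, 18:10–18:50.
Earliest such window starts at 10:20.

10:20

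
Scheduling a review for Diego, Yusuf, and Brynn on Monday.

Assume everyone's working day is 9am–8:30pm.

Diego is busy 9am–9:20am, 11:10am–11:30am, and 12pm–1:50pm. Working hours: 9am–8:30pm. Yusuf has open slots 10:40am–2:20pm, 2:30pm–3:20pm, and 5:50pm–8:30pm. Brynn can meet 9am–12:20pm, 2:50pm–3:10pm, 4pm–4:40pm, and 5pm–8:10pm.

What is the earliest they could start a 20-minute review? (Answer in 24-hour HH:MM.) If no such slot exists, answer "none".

Diego free within 09:00–20:30: 09:20–11:10, 11:30–12:00, 13:50–20:30.
Diego ∩ Yusuf: 10:40–11:10, 11:30–12:00, 13:50–14:20, 14:30–15:20, 17:50–20:30.
Diego ∩ Yusuf ∩ Brynn: 10:40–11:10, 11:30–12:00, 14:50–15:10, 17:50–20:10.
Windows ≥ 20 min: 10:40–11:10, 11:30–12:00, 14:50–15:10, 17:50–20:10.
Earliest such window starts at 10:40.

10:40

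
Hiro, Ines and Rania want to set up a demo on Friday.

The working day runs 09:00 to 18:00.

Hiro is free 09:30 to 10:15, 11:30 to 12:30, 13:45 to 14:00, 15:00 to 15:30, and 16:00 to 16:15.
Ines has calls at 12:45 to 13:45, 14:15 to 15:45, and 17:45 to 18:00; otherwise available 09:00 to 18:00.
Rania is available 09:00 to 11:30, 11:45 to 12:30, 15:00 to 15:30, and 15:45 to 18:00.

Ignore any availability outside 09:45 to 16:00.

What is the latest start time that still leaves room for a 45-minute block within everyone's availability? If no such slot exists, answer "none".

Ines free within 09:00–18:00: 09:00–12:45, 13:45–14:15, 15:45–17:45.
Hiro ∩ Ines: 09:30–10:15, 11:30–12:30, 13:45–14:00, 16:00–16:15.
Hiro ∩ Ines ∩ Rania: 09:30–10:15, 11:45–12:30, 16:00–16:15.
Restricted to 09:45–16:00: 09:45–10:15, 11:45–12:30.
Windows ≥ 45 min: 11:45–12:30.
Latest start in the last window 11:45–12:30 is 12:30 − 45 min = 11:45.

11:45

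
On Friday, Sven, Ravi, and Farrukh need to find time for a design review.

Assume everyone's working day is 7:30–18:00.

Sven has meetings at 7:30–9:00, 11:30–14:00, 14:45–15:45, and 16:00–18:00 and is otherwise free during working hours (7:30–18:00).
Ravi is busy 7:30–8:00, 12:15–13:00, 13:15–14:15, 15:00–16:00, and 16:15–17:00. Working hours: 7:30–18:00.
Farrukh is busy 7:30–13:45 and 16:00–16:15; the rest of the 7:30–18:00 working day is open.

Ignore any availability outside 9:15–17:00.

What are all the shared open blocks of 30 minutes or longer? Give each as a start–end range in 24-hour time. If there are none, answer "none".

14:15–14:45

Sven free within 07:30–18:00: 09:00–11:30, 14:00–14:45, 15:45–16:00.
Ravi free within 07:30–18:00: 08:00–12:15, 13:00–13:15, 14:15–15:00, 16:00–16:15, 17:00–18:00.
Farrukh free within 07:30–18:00: 13:45–16:00, 16:15–18:00.
Sven ∩ Ravi: 09:00–11:30, 14:15–14:45.
Sven ∩ Ravi ∩ Farrukh: 14:15–14:45.
Restricted to 09:15–17:00: 14:15–14:45.
Windows ≥ 30 min: 14:15–14:45.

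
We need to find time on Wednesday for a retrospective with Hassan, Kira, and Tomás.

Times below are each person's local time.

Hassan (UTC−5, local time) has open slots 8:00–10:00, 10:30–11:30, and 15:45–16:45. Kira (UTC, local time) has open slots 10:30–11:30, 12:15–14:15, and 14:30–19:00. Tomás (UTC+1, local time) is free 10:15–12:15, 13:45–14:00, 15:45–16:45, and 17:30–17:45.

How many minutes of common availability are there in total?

30 minutes

Hassan → UTC: 13:00–15:00, 15:30–16:30, 20:45–21:45.
Kira → UTC: 10:30–11:30, 12:15–14:15, 14:30–19:00.
Tomás → UTC: 09:15–11:15, 12:45–13:00, 14:45–15:45, 16:30–16:45.
Hassan ∩ Kira: 13:00–14:15, 14:30–15:00, 15:30–16:30.
Hassan ∩ Kira ∩ Tomás: 14:45–15:00, 15:30–15:45.
Total common minutes: 15 + 15 = 30.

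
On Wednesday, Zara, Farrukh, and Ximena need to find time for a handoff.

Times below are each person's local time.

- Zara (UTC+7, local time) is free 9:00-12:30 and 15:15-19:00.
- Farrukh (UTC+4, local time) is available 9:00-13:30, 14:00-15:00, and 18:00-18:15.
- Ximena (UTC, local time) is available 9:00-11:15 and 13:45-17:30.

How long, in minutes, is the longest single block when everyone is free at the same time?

60 minutes

Zara → UTC: 02:00–05:30, 08:15–12:00.
Farrukh → UTC: 05:00–09:30, 10:00–11:00, 14:00–14:15.
Ximena → UTC: 09:00–11:15, 13:45–17:30.
Zara ∩ Farrukh: 05:00–05:30, 08:15–09:30, 10:00–11:00.
Zara ∩ Farrukh ∩ Ximena: 09:00–09:30, 10:00–11:00.
Common window lengths: 30, 60 min; longest is 60.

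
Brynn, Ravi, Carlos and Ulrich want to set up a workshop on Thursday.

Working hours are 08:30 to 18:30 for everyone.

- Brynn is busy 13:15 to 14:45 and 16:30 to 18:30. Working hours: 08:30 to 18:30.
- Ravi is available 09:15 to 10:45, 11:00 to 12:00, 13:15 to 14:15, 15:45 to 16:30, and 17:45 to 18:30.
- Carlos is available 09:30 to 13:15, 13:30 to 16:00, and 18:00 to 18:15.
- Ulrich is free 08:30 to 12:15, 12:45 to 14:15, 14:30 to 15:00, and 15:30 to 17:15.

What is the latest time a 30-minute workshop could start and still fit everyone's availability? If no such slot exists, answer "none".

11:30

Brynn free within 08:30–18:30: 08:30–13:15, 14:45–16:30.
Brynn ∩ Ravi: 09:15–10:45, 11:00–12:00, 15:45–16:30.
Brynn ∩ Ravi ∩ Carlos: 09:30–10:45, 11:00–12:00, 15:45–16:00.
Brynn ∩ Ravi ∩ Carlos ∩ Ulrich: 09:30–10:45, 11:00–12:00, 15:45–16:00.
Windows ≥ 30 min: 09:30–10:45, 11:00–12:00.
Latest start in the last window 11:00–12:00 is 12:00 − 30 min = 11:30.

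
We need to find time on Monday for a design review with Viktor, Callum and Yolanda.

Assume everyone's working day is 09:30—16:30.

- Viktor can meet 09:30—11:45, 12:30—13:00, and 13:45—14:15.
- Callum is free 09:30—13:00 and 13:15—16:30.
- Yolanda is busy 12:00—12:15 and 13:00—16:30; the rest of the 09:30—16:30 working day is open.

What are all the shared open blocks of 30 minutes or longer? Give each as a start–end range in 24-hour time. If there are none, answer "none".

09:30–11:45, 12:30–13:00

Yolanda free within 09:30–16:30: 09:30–12:00, 12:15–13:00.
Viktor ∩ Callum: 09:30–11:45, 12:30–13:00, 13:45–14:15.
Viktor ∩ Callum ∩ Yolanda: 09:30–11:45, 12:30–13:00.
Windows ≥ 30 min: 09:30–11:45, 12:30–13:00.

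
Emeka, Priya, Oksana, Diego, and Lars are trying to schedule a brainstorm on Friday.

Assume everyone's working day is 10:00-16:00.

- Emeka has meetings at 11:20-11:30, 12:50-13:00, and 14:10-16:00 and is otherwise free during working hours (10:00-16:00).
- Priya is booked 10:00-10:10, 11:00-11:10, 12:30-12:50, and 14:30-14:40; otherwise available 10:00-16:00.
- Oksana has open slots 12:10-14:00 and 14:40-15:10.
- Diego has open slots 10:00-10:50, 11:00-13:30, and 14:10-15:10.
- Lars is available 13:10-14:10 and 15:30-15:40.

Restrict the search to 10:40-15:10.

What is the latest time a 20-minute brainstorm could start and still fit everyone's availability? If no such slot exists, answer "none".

13:10

Emeka free within 10:00–16:00: 10:00–11:20, 11:30–12:50, 13:00–14:10.
Priya free within 10:00–16:00: 10:10–11:00, 11:10–12:30, 12:50–14:30, 14:40–16:00.
Emeka ∩ Priya: 10:10–11:00, 11:10–11:20, 11:30–12:30, 13:00–14:10.
Emeka ∩ Priya ∩ Oksana: 12:10–12:30, 13:00–14:00.
Emeka ∩ Priya ∩ Oksana ∩ Diego: 12:10–12:30, 13:00–13:30.
Emeka ∩ Priya ∩ Oksana ∩ Diego ∩ Lars: 13:10–13:30.
Restricted to 10:40–15:10: 13:10–13:30.
Windows ≥ 20 min: 13:10–13:30.
Latest start in the last window 13:10–13:30 is 13:30 − 20 min = 13:10.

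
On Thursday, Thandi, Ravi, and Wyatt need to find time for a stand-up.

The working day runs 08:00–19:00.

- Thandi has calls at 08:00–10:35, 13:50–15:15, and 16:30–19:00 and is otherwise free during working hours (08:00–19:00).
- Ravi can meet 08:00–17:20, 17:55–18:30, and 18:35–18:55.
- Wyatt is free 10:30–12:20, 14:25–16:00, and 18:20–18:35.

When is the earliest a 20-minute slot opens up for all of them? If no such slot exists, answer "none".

10:35

Thandi free within 08:00–19:00: 10:35–13:50, 15:15–16:30.
Thandi ∩ Ravi: 10:35–13:50, 15:15–16:30.
Thandi ∩ Ravi ∩ Wyatt: 10:35–12:20, 15:15–16:00.
Windows ≥ 20 min: 10:35–12:20, 15:15–16:00.
Earliest such window starts at 10:35.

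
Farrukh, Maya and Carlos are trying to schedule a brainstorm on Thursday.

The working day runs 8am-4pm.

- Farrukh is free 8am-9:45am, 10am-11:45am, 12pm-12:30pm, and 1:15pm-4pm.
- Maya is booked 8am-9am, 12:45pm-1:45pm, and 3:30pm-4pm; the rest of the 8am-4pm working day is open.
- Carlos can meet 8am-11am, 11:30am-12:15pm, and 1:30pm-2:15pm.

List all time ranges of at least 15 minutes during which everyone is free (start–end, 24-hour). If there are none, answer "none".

09:00–09:45, 10:00–11:00, 11:30–11:45, 12:00–12:15, 13:45–14:15

Maya free within 08:00–16:00: 09:00–12:45, 13:45–15:30.
Farrukh ∩ Maya: 09:00–09:45, 10:00–11:45, 12:00–12:30, 13:45–15:30.
Farrukh ∩ Maya ∩ Carlos: 09:00–09:45, 10:00–11:00, 11:30–11:45, 12:00–12:15, 13:45–14:15.
Windows ≥ 15 min: 09:00–09:45, 10:00–11:00, 11:30–11:45, 12:00–12:15, 13:45–14:15.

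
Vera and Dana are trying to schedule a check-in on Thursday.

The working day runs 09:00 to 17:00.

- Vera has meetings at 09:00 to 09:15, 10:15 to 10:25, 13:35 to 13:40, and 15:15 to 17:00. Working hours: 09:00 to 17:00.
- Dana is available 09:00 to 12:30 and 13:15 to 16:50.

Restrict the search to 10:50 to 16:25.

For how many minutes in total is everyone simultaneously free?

Vera free within 09:00–17:00: 09:15–10:15, 10:25–13:35, 13:40–15:15.
Vera ∩ Dana: 09:15–10:15, 10:25–12:30, 13:15–13:35, 13:40–15:15.
Restricted to 10:50–16:25: 10:50–12:30, 13:15–13:35, 13:40–15:15.
Total common minutes: 100 + 20 + 95 = 215.

215 minutes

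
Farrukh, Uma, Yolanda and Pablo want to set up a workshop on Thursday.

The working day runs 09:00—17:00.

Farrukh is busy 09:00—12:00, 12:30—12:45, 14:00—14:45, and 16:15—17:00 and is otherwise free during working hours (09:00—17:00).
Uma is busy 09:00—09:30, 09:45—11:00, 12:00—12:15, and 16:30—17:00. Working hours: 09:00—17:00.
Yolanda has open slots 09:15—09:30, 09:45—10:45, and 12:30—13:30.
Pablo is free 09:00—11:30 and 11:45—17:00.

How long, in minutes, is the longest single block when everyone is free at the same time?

45 minutes

Farrukh free within 09:00–17:00: 12:00–12:30, 12:45–14:00, 14:45–16:15.
Uma free within 09:00–17:00: 09:30–09:45, 11:00–12:00, 12:15–16:30.
Farrukh ∩ Uma: 12:15–12:30, 12:45–14:00, 14:45–16:15.
Farrukh ∩ Uma ∩ Yolanda: 12:45–13:30.
Farrukh ∩ Uma ∩ Yolanda ∩ Pablo: 12:45–13:30.
Single common window of 45 minutes.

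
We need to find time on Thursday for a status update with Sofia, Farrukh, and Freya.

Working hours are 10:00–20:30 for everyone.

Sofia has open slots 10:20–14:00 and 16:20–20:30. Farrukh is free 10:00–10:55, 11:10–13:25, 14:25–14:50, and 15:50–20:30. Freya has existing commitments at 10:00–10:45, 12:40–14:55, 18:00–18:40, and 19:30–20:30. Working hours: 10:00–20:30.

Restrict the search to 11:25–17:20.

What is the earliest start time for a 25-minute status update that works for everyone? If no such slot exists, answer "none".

Freya free within 10:00–20:30: 10:45–12:40, 14:55–18:00, 18:40–19:30.
Sofia ∩ Farrukh: 10:20–10:55, 11:10–13:25, 16:20–20:30.
Sofia ∩ Farrukh ∩ Freya: 10:45–10:55, 11:10–12:40, 16:20–18:00, 18:40–19:30.
Restricted to 11:25–17:20: 11:25–12:40, 16:20–17:20.
Windows ≥ 25 min: 11:25–12:40, 16:20–17:20.
Earliest such window starts at 11:25.

11:25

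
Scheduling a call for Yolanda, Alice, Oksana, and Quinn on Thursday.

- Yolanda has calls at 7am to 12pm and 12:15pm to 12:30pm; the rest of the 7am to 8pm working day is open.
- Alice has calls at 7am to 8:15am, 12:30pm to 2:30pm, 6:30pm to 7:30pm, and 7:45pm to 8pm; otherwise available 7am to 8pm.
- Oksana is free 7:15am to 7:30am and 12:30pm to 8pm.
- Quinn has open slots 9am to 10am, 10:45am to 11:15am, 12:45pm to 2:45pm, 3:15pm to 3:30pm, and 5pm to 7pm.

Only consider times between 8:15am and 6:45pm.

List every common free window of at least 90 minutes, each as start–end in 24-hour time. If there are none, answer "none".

17:00–18:30

Yolanda free within 07:00–20:00: 12:00–12:15, 12:30–20:00.
Alice free within 07:00–20:00: 08:15–12:30, 14:30–18:30, 19:30–19:45.
Yolanda ∩ Alice: 12:00–12:15, 14:30–18:30, 19:30–19:45.
Yolanda ∩ Alice ∩ Oksana: 14:30–18:30, 19:30–19:45.
Yolanda ∩ Alice ∩ Oksana ∩ Quinn: 14:30–14:45, 15:15–15:30, 17:00–18:30.
Restricted to 08:15–18:45: 14:30–14:45, 15:15–15:30, 17:00–18:30.
Windows ≥ 90 min: 17:00–18:30.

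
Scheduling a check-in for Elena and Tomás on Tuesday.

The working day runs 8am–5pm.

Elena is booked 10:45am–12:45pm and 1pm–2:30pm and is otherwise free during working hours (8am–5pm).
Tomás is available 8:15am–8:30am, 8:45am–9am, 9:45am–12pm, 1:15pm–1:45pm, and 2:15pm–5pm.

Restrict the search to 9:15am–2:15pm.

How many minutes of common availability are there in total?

60 minutes

Elena free within 08:00–17:00: 08:00–10:45, 12:45–13:00, 14:30–17:00.
Elena ∩ Tomás: 08:15–08:30, 08:45–09:00, 09:45–10:45, 14:30–17:00.
Restricted to 09:15–14:15: 09:45–10:45.
Total common minutes: 60.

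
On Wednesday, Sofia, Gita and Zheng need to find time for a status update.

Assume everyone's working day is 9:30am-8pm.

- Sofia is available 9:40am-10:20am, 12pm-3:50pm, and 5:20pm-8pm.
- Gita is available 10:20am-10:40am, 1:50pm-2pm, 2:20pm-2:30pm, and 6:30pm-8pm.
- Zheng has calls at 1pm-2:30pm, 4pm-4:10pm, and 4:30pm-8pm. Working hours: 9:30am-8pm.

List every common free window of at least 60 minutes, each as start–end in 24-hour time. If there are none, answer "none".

none

Zheng free within 09:30–20:00: 09:30–13:00, 14:30–16:00, 16:10–16:30.
Sofia ∩ Gita: 13:50–14:00, 14:20–14:30, 18:30–20:00.
Sofia ∩ Gita ∩ Zheng: (none).
Windows ≥ 60 min: (none).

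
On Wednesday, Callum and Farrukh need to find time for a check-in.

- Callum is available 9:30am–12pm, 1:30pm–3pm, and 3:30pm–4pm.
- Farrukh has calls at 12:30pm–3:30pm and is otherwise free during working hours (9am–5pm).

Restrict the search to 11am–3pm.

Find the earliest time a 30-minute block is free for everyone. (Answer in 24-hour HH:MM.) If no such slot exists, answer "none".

11:00

Farrukh free within 09:00–17:00: 09:00–12:30, 15:30–17:00.
Callum ∩ Farrukh: 09:30–12:00, 15:30–16:00.
Restricted to 11:00–15:00: 11:00–12:00.
Windows ≥ 30 min: 11:00–12:00.
Earliest such window starts at 11:00.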